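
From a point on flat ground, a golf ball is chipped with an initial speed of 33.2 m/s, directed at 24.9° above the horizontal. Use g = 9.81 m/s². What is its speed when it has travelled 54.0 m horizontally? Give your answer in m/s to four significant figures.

Resolve: vₓ = 33.20 cos 24.9° = 30.11 m/s and v_y0 = 33.20 sin 24.9° = 13.98 m/s.
At x = 54.0 m, t = x/vₓ = 54.0/30.11 = 1.793 s.
Vertical velocity there: v_y = v_y0 − g t = 13.98 − 9.81 × 1.793 = −3.613 m/s.
Speed: √(vₓ² + v_y²) = √(30.11² + 3.613²) = 30.33 m/s.

30.33 m/s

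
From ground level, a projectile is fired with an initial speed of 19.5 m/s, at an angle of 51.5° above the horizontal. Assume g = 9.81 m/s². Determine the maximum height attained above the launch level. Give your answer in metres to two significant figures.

12 m

Horizontal component vₓ = 19.50 cos 51.5° = 12.14 m/s; vertical v_y0 = 19.50 sin 51.5° = 15.26 m/s.
Peak height H = v_y0² / (2g) = 232.89 / 19.62 = 11.87 m.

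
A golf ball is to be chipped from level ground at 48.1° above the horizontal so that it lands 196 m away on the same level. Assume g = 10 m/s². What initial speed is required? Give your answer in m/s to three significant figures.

44.4 m/s

From R = (v₀² / g) sin 2θ: v₀ = √(gR / sin 2θ).
v₀ = √(10.0 × 196 / sin 96.20°) = √(1960 / 0.9942) = √1971.5 = 44.40 m/s.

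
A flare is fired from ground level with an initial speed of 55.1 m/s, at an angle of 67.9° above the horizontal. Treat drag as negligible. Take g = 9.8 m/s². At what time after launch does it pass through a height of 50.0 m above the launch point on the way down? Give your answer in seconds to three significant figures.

9.32 s

Horizontal component vₓ = 55.10 cos 67.9° = 20.73 m/s; vertical v_y0 = 55.10 sin 67.9° = 51.05 m/s.
Require v_y0 t − ½ g t² = 50.0, i.e. 4.900 t² − 51.05 t + 50.0 = 0.
Quadratic formula: t = (51.05 ± √1626.3) / 9.80 = (51.05 ± 40.33) / 9.80 → t = 1.094 s or 9.324 s.
The descending-branch root is 9.324 s.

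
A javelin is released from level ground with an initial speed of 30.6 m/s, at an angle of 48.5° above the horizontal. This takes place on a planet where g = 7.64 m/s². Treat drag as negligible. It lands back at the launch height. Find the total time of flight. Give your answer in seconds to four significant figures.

Horizontal component vₓ = 30.60 cos 48.5° = 20.28 m/s; vertical v_y0 = 30.60 sin 48.5° = 22.92 m/s.
Time of flight on level ground: T = 2 v_y0 / g = 2 × 22.92 / 7.64 = 5.999 s.

5.999 s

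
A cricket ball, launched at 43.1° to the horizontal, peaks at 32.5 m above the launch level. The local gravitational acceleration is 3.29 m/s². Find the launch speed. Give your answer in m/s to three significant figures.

21.4 m/s

At the peak v_y = 0, so v_y0 = √(2gH) = √(2 × 3.29 × 32.5) = 14.62 m/s.
v_y0 = v₀ sin θ ⇒ v₀ = 14.62 / sin 43.1° = 21.40 m/s.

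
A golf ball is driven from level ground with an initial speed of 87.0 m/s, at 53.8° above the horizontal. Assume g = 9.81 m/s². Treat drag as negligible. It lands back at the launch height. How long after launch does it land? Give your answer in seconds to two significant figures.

Horizontal component vₓ = 87.00 cos 53.8° = 51.38 m/s; vertical v_y0 = 87.00 sin 53.8° = 70.21 m/s.
It returns to y = 0 when t = 2 v_y0 / g = 2(70.21)/9.81 = 14.31 s.

14 s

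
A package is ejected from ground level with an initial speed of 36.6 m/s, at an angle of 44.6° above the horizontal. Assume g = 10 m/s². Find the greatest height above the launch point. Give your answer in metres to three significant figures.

33.0 m

Components: vₓ = 36.60 cos 44.6° = 26.06 m/s, v_y0 = 36.60 sin 44.6° = 25.70 m/s.
Peak height H = v_y0² / (2g) = 660.43 / 20.00 = 33.02 m.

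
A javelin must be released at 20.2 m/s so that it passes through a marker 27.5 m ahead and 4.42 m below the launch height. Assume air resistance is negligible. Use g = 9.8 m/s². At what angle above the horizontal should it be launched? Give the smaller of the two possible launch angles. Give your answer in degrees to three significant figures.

Trajectory: y = x tanθ − g x² (1 + tan²θ)/(2v₀²). With x = 27.5, y = −4.42, v₀ = 20.2, g = 9.80:
9.082 tan²θ − 27.5 tanθ + (4.662) = 0.
tanθ = [27.5 ± √(27.5² − 4 × 9.082 × (4.662))] / (2 × 9.082) = (27.5 ± 24.23) / 18.16, giving tanθ = 0.1802 or 2.848.
θ = 10.22° or 70.65°; the smaller is 10.22°.

10.2°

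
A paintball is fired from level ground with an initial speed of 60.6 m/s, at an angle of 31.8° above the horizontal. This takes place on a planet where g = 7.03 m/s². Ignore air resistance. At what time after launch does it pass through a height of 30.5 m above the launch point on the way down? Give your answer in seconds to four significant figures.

8.000 s

Horizontal component vₓ = 60.60 cos 31.8° = 51.50 m/s; vertical v_y0 = 60.60 sin 31.8° = 31.93 m/s.
Height y(t) = 31.93 t − 3.515 t² = 30.5 gives 3.515 t² − 31.93 t + 30.5 = 0.
t = [31.93 ± √(31.93² − 2·7.03·30.5)] / 7.03 = (31.93 ± 24.31) / 7.03, so t = 1.085 s or t = 8.000 s.
The descending-branch root is 8.000 s.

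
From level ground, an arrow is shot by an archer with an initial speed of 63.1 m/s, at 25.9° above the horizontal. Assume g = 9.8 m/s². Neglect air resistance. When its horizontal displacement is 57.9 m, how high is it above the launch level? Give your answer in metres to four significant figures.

vₓ = 63.10 cos 25.9° = 56.76 m/s; v_y0 = 63.10 sin 25.9° = 27.56 m/s.
x = vₓ t ⇒ t = 57.9/56.76 = 1.020 s.
Height: y = v_y0 t − ½ g t² = 27.56 × 1.020 − 4.900 × 1.020² = 28.11 − 5.098 = 23.02 m.

23.02 m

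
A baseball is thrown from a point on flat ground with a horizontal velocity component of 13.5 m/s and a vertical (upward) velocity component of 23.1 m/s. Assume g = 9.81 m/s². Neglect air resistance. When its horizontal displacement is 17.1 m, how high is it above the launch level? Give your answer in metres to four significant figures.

x = vₓ t ⇒ t = 17.1/13.50 = 1.267 s.
Height: y = v_y0 t − ½ g t² = 23.10 × 1.267 − 4.905 × 1.267² = 29.26 − 7.870 = 21.39 m.

21.39 m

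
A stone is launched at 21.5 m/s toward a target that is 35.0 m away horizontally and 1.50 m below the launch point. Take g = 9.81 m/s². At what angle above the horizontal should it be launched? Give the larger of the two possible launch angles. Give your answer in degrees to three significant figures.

66.6°

Trajectory: y = x tanθ − g x² (1 + tan²θ)/(2v₀²). With x = 35.0, y = −1.50, v₀ = 21.5, g = 9.81:
13.00 tan²θ − 35.0 tanθ + (11.50) = 0.
tanθ = [35.0 ± √(35.0² − 4 × 13.00 × (11.50))] / (2 × 13.00) = (35.0 ± 25.04) / 26.00, giving tanθ = 0.3830 or 2.310.
θ = 20.96° or 66.59°; the larger is 66.59°.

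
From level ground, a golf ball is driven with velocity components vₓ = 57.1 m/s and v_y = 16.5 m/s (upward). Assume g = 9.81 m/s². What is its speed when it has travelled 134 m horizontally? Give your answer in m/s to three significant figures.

At x = 134 m, t = x/vₓ = 134/57.10 = 2.347 s.
Vertical velocity there: v_y = v_y0 − g t = 16.50 − 9.81 × 2.347 = −6.522 m/s.
Speed: √(vₓ² + v_y²) = √(57.10² + 6.522²) = 57.47 m/s.

57.5 m/s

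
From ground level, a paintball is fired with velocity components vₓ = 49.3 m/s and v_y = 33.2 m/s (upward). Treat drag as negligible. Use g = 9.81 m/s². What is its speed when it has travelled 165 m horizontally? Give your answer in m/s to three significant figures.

49.3 m/s

x = vₓ t ⇒ t = 165/49.30 = 3.347 s.
Vertical velocity there: v_y = v_y0 − g t = 33.20 − 9.81 × 3.347 = 0.3673 m/s.
Speed: √(vₓ² + v_y²) = √(49.30² + 0.3673²) = 49.30 m/s.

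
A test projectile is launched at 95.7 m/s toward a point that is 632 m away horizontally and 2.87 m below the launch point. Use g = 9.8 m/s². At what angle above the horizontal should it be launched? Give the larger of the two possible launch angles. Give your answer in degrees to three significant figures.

Trajectory: y = x tanθ − g x² (1 + tan²θ)/(2v₀²). With x = 632, y = −2.87, v₀ = 95.7, g = 9.80:
213.7 tan²θ − 632 tanθ + (210.8) = 0.
tanθ = [632 ± √(632² − 4 × 213.7 × (210.8))] / (2 × 213.7) = (632 ± 468.2) / 427.4, giving tanθ = 0.3833 or 2.574.
θ = 20.97° or 68.77°; the larger is 68.77°.

68.8°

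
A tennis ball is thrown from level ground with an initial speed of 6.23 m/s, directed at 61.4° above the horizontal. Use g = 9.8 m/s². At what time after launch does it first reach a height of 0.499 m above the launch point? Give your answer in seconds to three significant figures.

0.100 s

vₓ = 6.230 cos 61.4° = 2.982 m/s; v_y0 = 6.230 sin 61.4° = 5.470 m/s.
Set y = v_y0 t − ½ g t² = 0.499: 4.900 t² − 5.470 t + 0.499 = 0.
Quadratic formula: t = (5.470 ± √20.139) / 9.80 = (5.470 ± 4.488) / 9.80 → t = 0.1002 s or 1.016 s.
The first (ascending) time is 0.1002 s.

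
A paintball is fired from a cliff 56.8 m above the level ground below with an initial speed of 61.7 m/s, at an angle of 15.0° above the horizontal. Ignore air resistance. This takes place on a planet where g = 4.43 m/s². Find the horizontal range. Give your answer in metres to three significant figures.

Components: vₓ = 61.70 cos 15.0° = 59.60 m/s, v_y0 = 61.70 sin 15.0° = 15.97 m/s.
Vertical motion (up positive, ground at y = 0): 2.215 t² − (15.97) t − 56.8 = 0, so t = (15.97 + √(15.97² + 2·4.43·56.8)) / 4.43 = (15.97 + 27.54) / 4.43 = 9.821 s.
Horizontal distance: R = vₓ t = 59.60 × 9.821 = 585.3 m.

585 m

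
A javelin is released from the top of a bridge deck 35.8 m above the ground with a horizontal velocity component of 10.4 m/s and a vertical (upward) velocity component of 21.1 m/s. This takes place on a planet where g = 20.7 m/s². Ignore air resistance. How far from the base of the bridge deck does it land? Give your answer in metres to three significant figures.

32.7 m

Vertical motion (up positive, ground at y = 0): 10.35 t² − (21.10) t − 35.8 = 0, so t = (21.10 + √(21.10² + 2·20.7·35.8)) / 20.7 = (21.10 + 43.90) / 20.7 = 3.140 s.
Horizontal distance: R = vₓ t = 10.40 × 3.140 = 32.66 m.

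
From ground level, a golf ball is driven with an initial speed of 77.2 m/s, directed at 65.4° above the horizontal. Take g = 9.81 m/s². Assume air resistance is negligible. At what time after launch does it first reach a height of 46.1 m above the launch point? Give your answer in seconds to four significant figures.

Components: vₓ = 77.20 cos 65.4° = 32.14 m/s, v_y0 = 77.20 sin 65.4° = 70.19 m/s.
Set y = v_y0 t − ½ g t² = 46.1: 4.905 t² − 70.19 t + 46.1 = 0.
t = [70.19 ± √(70.19² − 2·9.81·46.1)] / 9.81 = (70.19 ± 63.42) / 9.81, so t = 0.6900 s or t = 13.62 s.
The first (ascending) time is 0.6900 s.

0.6900 s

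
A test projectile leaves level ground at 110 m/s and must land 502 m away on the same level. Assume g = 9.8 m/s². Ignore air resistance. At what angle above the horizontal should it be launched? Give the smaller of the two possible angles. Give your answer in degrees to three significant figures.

12.0°

From R = (v₀²/g) sin 2θ: sin 2θ = 9.80 × 502 / 12100 = 0.4066.
2θ = 23.99° or 180° − 23.99° = 156.0°, so θ = 12.00° or 78.00°.
The smaller angle is 12.00°.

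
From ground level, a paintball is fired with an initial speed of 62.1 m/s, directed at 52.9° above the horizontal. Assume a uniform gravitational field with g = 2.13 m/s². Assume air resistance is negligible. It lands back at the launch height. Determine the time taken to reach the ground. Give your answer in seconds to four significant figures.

vₓ = 62.10 cos 52.9° = 37.46 m/s; v_y0 = 62.10 sin 52.9° = 49.53 m/s.
It returns to y = 0 when t = 2 v_y0 / g = 2(49.53)/2.13 = 46.51 s.

46.51 s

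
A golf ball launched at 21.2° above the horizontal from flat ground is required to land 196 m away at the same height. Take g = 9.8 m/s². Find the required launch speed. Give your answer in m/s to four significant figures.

From R = (v₀² / g) sin 2θ: v₀ = √(gR / sin 2θ).
v₀ = √(9.80 × 196 / sin 42.40°) = √(1921 / 0.6743) = √2848.6 = 53.37 m/s.

53.37 m/s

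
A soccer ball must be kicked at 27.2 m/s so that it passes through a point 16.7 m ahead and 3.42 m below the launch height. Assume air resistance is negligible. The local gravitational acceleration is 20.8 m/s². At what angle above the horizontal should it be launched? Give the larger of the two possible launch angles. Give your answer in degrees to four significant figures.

Trajectory: y = x tanθ − g x² (1 + tan²θ)/(2v₀²). With x = 16.7, y = −3.42, v₀ = 27.2, g = 20.8:
3.920 tan²θ − 16.7 tanθ + (0.5004) = 0.
tanθ = [16.7 ± √(16.7² − 4 × 3.920 × (0.5004))] / (2 × 3.920) = (16.7 ± 16.46) / 7.841, giving tanθ = 0.03018 or 4.230.
θ = 1.728° or 76.70°; the larger is 76.70°.

76.70°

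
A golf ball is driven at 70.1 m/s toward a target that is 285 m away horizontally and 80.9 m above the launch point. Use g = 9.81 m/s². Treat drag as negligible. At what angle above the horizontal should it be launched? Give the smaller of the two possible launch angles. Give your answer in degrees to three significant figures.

35.5°

Trajectory: y = x tanθ − g x² (1 + tan²θ)/(2v₀²). With x = 285, y = 80.9, v₀ = 70.1, g = 9.81:
81.08 tan²θ − 285 tanθ + (162.0) = 0.
tanθ = [285 ± √(285² − 4 × 81.08 × (162.0))] / (2 × 81.08) = (285 ± 169.4) / 162.2, giving tanθ = 0.7129 or 2.802.
θ = 35.49° or 70.36°; the smaller is 35.49°.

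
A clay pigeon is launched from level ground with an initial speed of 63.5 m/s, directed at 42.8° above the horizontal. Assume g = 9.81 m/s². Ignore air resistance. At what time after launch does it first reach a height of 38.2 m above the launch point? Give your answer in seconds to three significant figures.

Components: vₓ = 63.50 cos 42.8° = 46.59 m/s, v_y0 = 63.50 sin 42.8° = 43.14 m/s.
Height y(t) = 43.14 t − 4.905 t² = 38.2 gives 4.905 t² − 43.14 t + 38.2 = 0.
t = [43.14 ± √(43.14² − 2·9.81·38.2)] / 9.81 = (43.14 ± 33.35) / 9.81, so t = 0.9988 s or t = 7.797 s.
The first (ascending) time is 0.9988 s.

0.999 s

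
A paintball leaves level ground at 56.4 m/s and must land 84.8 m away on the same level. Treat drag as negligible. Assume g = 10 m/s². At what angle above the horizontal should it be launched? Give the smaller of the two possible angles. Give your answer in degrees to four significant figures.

Level-ground range R = v₀² sin(2θ)/g ⇒ sin(2θ) = gR/v₀² = 10.0 × 84.8 / 56.4² = 0.2666.
2θ = 15.46° or 180° − 15.46° = 164.5°, so θ = 7.731° or 82.27°.
The smaller angle is 7.731°.

7.731°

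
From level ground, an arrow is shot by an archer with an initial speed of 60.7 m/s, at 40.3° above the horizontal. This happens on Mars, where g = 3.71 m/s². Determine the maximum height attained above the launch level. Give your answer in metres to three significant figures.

208 m

Components: vₓ = 60.70 cos 40.3° = 46.29 m/s, v_y0 = 60.70 sin 40.3° = 39.26 m/s.
Maximum height: H = v_y0² / (2g) = 39.26² / (2 × 3.71) = 207.7 m.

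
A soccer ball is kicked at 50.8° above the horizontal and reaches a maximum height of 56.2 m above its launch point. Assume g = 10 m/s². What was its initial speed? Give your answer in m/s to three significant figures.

At the peak v_y = 0, so v_y0 = √(2gH) = √(2 × 10.0 × 56.2) = 33.53 m/s.
v_y0 = v₀ sin θ ⇒ v₀ = 33.53 / sin 50.8° = 43.26 m/s.

43.3 m/s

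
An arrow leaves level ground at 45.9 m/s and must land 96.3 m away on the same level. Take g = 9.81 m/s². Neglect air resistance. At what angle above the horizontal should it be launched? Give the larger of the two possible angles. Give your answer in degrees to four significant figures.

76.68°

From R = (v₀²/g) sin 2θ: sin 2θ = 9.81 × 96.3 / 2106.8 = 0.4484.
2θ = 26.64° or 180° − 26.64° = 153.4°, so θ = 13.32° or 76.68°.
The larger angle is 76.68°.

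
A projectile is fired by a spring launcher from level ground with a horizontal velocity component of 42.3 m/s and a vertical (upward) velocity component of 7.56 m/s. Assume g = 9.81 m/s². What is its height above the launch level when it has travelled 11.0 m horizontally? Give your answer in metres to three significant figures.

At x = 11.0 m, t = x/vₓ = 11.0/42.30 = 0.2600 s.
Height: y = v_y0 t − ½ g t² = 7.560 × 0.2600 − 4.905 × 0.2600² = 1.966 − 0.3317 = 1.634 m.

1.63 m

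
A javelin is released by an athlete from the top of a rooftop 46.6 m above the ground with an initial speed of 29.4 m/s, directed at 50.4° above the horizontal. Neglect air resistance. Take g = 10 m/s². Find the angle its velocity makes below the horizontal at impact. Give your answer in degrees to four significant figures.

vₓ = 29.40 cos 50.4° = 18.74 m/s; v_y0 = 29.40 sin 50.4° = 22.65 m/s.
With up positive and y = 0 at the ground: y(t) = 46.6 + (22.65) t − 5.000 t². Setting y = 0 and taking the positive root: t = [22.65 + √(22.65² + 2·10.0·46.6)] / 10.0 = (22.65 + 38.02) / 10.0 = 6.067 s.
At impact: v_y = v_y0 − g t = −38.02 m/s; vₓ = 18.74 m/s.
Angle below horizontal: arctan(|v_y|/vₓ) = arctan(38.02/18.74) = 63.76°.

63.76°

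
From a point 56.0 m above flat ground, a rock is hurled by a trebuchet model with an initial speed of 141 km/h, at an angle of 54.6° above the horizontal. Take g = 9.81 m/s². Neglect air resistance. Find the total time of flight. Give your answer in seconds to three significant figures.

7.95 s

Convert: 141 km/h = 141/3.6 = 39.17 m/s.
vₓ = 39.17 cos 54.6° = 22.69 m/s; v_y0 = 39.17 sin 54.6° = 31.93 m/s.
With up positive and y = 0 at the ground: y(t) = 56.0 + (31.93) t − 4.905 t². Setting y = 0 and taking the positive root: t = [31.93 + √(31.93² + 2·9.81·56.0)] / 9.81 = (31.93 + 46.02) / 9.81 = 7.946 s.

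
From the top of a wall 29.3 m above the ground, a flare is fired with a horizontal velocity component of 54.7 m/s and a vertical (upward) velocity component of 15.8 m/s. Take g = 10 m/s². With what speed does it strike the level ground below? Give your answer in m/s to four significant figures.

Vertical motion (up positive, ground at y = 0): 5.000 t² − (15.80) t − 29.3 = 0, so t = (15.80 + √(15.80² + 2·10.0·29.3)) / 10.0 = (15.80 + 28.91) / 10.0 = 4.471 s.
Vertical velocity at impact: v_y = v_y0 − g t = 15.80 − 10.0 × 4.471 = −28.91 m/s.
Speed: |v| = √(vₓ² + v_y²) = √(54.70² + 28.91²) = 61.87 m/s.

61.87 m/s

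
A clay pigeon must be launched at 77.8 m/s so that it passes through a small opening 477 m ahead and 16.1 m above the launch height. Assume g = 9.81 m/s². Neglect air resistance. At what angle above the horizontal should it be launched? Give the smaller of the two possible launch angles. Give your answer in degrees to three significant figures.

Trajectory: y = x tanθ − g x² (1 + tan²θ)/(2v₀²). With x = 477, y = 16.1, v₀ = 77.8, g = 9.81:
184.4 tan²θ − 477 tanθ + (200.5) = 0.
tanθ = [477 ± √(477² − 4 × 184.4 × (200.5))] / (2 × 184.4) = (477 ± 282.3) / 368.8, giving tanθ = 0.5281 or 2.059.
θ = 27.84° or 64.09°; the smaller is 27.84°.

27.8°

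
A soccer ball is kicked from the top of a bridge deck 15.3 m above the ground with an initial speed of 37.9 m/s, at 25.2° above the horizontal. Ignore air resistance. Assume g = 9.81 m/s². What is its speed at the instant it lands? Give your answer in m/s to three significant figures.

vₓ = 37.90 cos 25.2° = 34.29 m/s; v_y0 = 37.90 sin 25.2° = 16.14 m/s.
The projectile lands when y = 15.3 + (16.14) t − ½·9.81·t² = 0. Positive root: t = (16.14 + √(16.14² + 2·9.81·15.3)) / 9.81 = (16.14 + 23.68) / 9.81 = 4.058 s.
Vertical velocity at impact: v_y = v_y0 − g t = 16.14 − 9.81 × 4.058 = −23.68 m/s.
Speed: |v| = √(vₓ² + v_y²) = √(34.29² + 23.68²) = 41.67 m/s.

41.7 m/s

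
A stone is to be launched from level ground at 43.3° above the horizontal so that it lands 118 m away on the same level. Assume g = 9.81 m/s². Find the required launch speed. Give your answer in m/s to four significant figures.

34.05 m/s

Level-ground range: R = v₀² sin(2θ)/g, so v₀ = √(gR / sin 2θ).
v₀ = √(9.81 × 118 / sin 86.60°) = √(1158 / 0.9982) = √1159.6 = 34.05 m/s.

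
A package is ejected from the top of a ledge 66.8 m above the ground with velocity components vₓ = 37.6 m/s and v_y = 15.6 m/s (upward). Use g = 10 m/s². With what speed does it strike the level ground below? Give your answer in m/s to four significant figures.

The projectile lands when y = 66.8 + (15.60) t − ½·10.0·t² = 0. Positive root: t = (15.60 + √(15.60² + 2·10.0·66.8)) / 10.0 = (15.60 + 39.74) / 10.0 = 5.534 s.
Vertical velocity at impact: v_y = v_y0 − g t = 15.60 − 10.0 × 5.534 = −39.74 m/s.
Speed: |v| = √(vₓ² + v_y²) = √(37.60² + 39.74²) = 54.71 m/s.

54.71 m/s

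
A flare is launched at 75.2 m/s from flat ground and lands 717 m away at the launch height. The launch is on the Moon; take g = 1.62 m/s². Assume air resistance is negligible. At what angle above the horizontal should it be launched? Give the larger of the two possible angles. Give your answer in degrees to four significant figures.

Level-ground range R = v₀² sin(2θ)/g ⇒ sin(2θ) = gR/v₀² = 1.62 × 717 / 75.2² = 0.2054.
2θ = 11.85° or 180° − 11.85° = 168.1°, so θ = 5.926° or 84.07°.
The larger angle is 84.07°.

84.07°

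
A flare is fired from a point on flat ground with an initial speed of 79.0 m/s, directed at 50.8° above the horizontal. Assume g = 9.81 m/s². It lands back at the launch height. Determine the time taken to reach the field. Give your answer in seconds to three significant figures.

Resolve: vₓ = 79.00 cos 50.8° = 49.93 m/s and v_y0 = 79.00 sin 50.8° = 61.22 m/s.
Time of flight on level ground: T = 2 v_y0 / g = 2 × 61.22 / 9.81 = 12.48 s.

12.5 s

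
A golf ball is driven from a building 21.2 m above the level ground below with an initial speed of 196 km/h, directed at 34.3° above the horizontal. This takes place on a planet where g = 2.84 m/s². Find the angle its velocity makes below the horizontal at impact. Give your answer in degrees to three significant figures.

Convert: 196 km/h = 196/3.6 = 54.44 m/s.
Components: vₓ = 54.44 cos 34.3° = 44.98 m/s, v_y0 = 54.44 sin 34.3° = 30.68 m/s.
Vertical motion (up positive, ground at y = 0): 1.420 t² − (30.68) t − 21.2 = 0, so t = (30.68 + √(30.68² + 2·2.84·21.2)) / 2.84 = (30.68 + 32.58) / 2.84 = 22.28 s.
At impact: v_y = v_y0 − g t = −32.58 m/s; vₓ = 44.98 m/s.
Angle below horizontal: arctan(|v_y|/vₓ) = arctan(32.58/44.98) = 35.92°.

35.9°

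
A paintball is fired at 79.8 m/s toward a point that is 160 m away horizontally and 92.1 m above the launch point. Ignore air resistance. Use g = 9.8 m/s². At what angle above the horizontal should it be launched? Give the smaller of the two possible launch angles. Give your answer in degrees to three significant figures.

Trajectory: y = x tanθ − g x² (1 + tan²θ)/(2v₀²). With x = 160, y = 92.1, v₀ = 79.8, g = 9.80:
19.70 tan²θ − 160 tanθ + (111.8) = 0.
tanθ = [160 ± √(160² − 4 × 19.70 × (111.8))] / (2 × 19.70) = (160 ± 129.6) / 39.40, giving tanθ = 0.7721 or 7.350.
θ = 37.67° or 82.25°; the smaller is 37.67°.

37.7°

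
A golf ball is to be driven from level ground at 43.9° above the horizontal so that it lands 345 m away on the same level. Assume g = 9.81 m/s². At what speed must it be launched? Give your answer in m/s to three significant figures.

Level-ground range: R = v₀² sin(2θ)/g, so v₀ = √(gR / sin 2θ).
v₀ = √(9.81 × 345 / sin 87.80°) = √(3384 / 0.9993) = √3386.9 = 58.20 m/s.

58.2 m/s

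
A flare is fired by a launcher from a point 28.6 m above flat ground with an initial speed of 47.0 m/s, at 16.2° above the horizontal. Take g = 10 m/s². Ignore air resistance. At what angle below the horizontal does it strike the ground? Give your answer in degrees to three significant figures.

31.1°

Horizontal component vₓ = 47.00 cos 16.2° = 45.13 m/s; vertical v_y0 = 47.00 sin 16.2° = 13.11 m/s.
Vertical motion (up positive, ground at y = 0): 5.000 t² − (13.11) t − 28.6 = 0, so t = (13.11 + √(13.11² + 2·10.0·28.6)) / 10.0 = (13.11 + 27.28) / 10.0 = 4.039 s.
At impact: v_y = v_y0 − g t = −27.28 m/s; vₓ = 45.13 m/s.
Angle below horizontal: arctan(|v_y|/vₓ) = arctan(27.28/45.13) = 31.15°.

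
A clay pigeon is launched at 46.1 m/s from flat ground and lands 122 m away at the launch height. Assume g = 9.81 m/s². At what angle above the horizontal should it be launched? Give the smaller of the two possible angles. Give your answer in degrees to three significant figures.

17.1°

Level-ground range R = v₀² sin(2θ)/g ⇒ sin(2θ) = gR/v₀² = 9.81 × 122 / 46.1² = 0.5632.
2θ = 34.27° or 180° − 34.27° = 145.7°, so θ = 17.14° or 72.86°.
The smaller angle is 17.14°.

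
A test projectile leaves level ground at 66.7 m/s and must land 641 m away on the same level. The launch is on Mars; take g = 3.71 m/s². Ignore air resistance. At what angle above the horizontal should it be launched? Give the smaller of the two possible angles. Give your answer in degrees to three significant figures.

16.2°

R = v₀² sin 2θ / g gives sin 2θ = gR/v₀² = 3.71·641/66.7² = 0.5345.
2θ = 32.31° or 180° − 32.31° = 147.7°, so θ = 16.16° or 73.84°.
The smaller angle is 16.16°.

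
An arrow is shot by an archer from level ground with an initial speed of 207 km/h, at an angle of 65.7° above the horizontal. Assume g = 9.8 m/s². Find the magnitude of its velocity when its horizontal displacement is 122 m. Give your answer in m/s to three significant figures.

23.7 m/s

Convert: 207 km/h = 207/3.6 = 57.50 m/s.
Horizontal component vₓ = 57.50 cos 65.7° = 23.66 m/s; vertical v_y0 = 57.50 sin 65.7° = 52.41 m/s.
x = vₓ t ⇒ t = 122/23.66 = 5.156 s.
Vertical velocity there: v_y = v_y0 − g t = 52.41 − 9.80 × 5.156 = 1.878 m/s.
Speed: √(vₓ² + v_y²) = √(23.66² + 1.878²) = 23.74 m/s.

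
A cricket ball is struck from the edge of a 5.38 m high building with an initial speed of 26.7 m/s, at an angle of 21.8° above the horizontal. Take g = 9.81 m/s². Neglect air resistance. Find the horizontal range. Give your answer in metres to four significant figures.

61.14 m

Horizontal component vₓ = 26.70 cos 21.8° = 24.79 m/s; vertical v_y0 = 26.70 sin 21.8° = 9.916 m/s.
Vertical motion (up positive, ground at y = 0): 4.905 t² − (9.916) t − 5.38 = 0, so t = (9.916 + √(9.916² + 2·9.81·5.38)) / 9.81 = (9.916 + 14.28) / 9.81 = 2.466 s.
Horizontal distance: R = vₓ t = 24.79 × 2.466 = 61.14 m.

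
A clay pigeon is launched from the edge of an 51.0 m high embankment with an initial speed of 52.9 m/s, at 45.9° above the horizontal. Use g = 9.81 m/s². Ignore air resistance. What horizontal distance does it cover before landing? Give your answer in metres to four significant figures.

Components: vₓ = 52.90 cos 45.9° = 36.81 m/s, v_y0 = 52.90 sin 45.9° = 37.99 m/s.
With up positive and y = 0 at the ground: y(t) = 51.0 + (37.99) t − 4.905 t². Setting y = 0 and taking the positive root: t = [37.99 + √(37.99² + 2·9.81·51.0)] / 9.81 = (37.99 + 49.43) / 9.81 = 8.912 s.
Horizontal distance: R = vₓ t = 36.81 × 8.912 = 328.1 m.

328.1 m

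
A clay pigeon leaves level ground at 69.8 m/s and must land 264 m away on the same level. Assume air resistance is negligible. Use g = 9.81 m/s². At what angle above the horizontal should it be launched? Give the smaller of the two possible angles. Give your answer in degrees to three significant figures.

From R = (v₀²/g) sin 2θ: sin 2θ = 9.81 × 264 / 4872.0 = 0.5316.
2θ = 32.11° or 180° − 32.11° = 147.9°, so θ = 16.06° or 73.94°.
The smaller angle is 16.06°.

16.1°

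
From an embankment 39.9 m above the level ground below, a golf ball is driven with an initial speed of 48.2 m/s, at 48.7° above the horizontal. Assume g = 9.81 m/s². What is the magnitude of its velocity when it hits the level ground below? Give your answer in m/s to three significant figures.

55.7 m/s

Components: vₓ = 48.20 cos 48.7° = 31.81 m/s, v_y0 = 48.20 sin 48.7° = 36.21 m/s.
Vertical motion (up positive, ground at y = 0): 4.905 t² − (36.21) t − 39.9 = 0, so t = (36.21 + √(36.21² + 2·9.81·39.9)) / 9.81 = (36.21 + 45.76) / 9.81 = 8.356 s.
Vertical velocity at impact: v_y = v_y0 − g t = 36.21 − 9.81 × 8.356 = −45.76 m/s.
Speed: |v| = √(vₓ² + v_y²) = √(31.81² + 45.76²) = 55.73 m/s.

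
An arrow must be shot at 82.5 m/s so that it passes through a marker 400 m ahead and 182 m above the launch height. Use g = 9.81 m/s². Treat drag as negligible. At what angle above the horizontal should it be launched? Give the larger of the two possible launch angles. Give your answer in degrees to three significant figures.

67.3°

Trajectory: y = x tanθ − g x² (1 + tan²θ)/(2v₀²). With x = 400, y = 182, v₀ = 82.5, g = 9.81:
115.3 tan²θ − 400 tanθ + (297.3) = 0.
tanθ = [400 ± √(400² − 4 × 115.3 × (297.3))] / (2 × 115.3) = (400 ± 151.2) / 230.6, giving tanθ = 1.079 or 2.390.
θ = 47.17° or 67.30°; the larger is 67.30°.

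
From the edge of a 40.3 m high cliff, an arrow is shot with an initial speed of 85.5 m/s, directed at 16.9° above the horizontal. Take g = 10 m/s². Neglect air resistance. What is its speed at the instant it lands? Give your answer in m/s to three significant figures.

90.1 m/s

vₓ = 85.50 cos 16.9° = 81.81 m/s; v_y0 = 85.50 sin 16.9° = 24.86 m/s.
With up positive and y = 0 at the ground: y(t) = 40.3 + (24.86) t − 5.000 t². Setting y = 0 and taking the positive root: t = [24.86 + √(24.86² + 2·10.0·40.3)] / 10.0 = (24.86 + 37.73) / 10.0 = 6.259 s.
Vertical velocity at impact: v_y = v_y0 − g t = 24.86 − 10.0 × 6.259 = −37.73 m/s.
Speed: |v| = √(vₓ² + v_y²) = √(81.81² + 37.73²) = 90.09 m/s.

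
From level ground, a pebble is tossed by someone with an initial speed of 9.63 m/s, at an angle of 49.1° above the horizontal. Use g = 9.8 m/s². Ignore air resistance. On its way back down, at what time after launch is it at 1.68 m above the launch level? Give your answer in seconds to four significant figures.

1.200 s

vₓ = 9.630 cos 49.1° = 6.305 m/s; v_y0 = 9.630 sin 49.1° = 7.279 m/s.
Set y = v_y0 t − ½ g t² = 1.68: 4.900 t² − 7.279 t + 1.68 = 0.
Quadratic formula: t = (7.279 ± √20.054) / 9.80 = (7.279 ± 4.478) / 9.80 → t = 0.2858 s or 1.200 s.
The descending-branch root is 1.200 s.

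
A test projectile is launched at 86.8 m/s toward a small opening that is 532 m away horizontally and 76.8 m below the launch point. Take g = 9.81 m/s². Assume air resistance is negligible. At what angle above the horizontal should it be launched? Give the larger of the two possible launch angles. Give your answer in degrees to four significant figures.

Trajectory: y = x tanθ − g x² (1 + tan²θ)/(2v₀²). With x = 532, y = −76.8, v₀ = 86.8, g = 9.81:
184.3 tan²θ − 532 tanθ + (107.5) = 0.
tanθ = [532 ± √(532² − 4 × 184.3 × (107.5))] / (2 × 184.3) = (532 ± 451.5) / 368.5, giving tanθ = 0.2185 or 2.669.
θ = 12.33° or 69.46°; the larger is 69.46°.

69.46°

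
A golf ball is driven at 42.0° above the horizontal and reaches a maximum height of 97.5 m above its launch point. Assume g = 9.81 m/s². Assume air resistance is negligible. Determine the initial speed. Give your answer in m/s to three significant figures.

65.4 m/s

At the peak v_y = 0, so v_y0 = √(2gH) = √(2 × 9.81 × 97.5) = 43.74 m/s.
v_y0 = v₀ sin θ ⇒ v₀ = 43.74 / sin 42.0° = 65.36 m/s.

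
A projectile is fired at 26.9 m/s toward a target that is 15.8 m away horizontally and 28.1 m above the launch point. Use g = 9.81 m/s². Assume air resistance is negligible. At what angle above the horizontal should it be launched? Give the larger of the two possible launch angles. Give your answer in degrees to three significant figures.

81.5°

Trajectory: y = x tanθ − g x² (1 + tan²θ)/(2v₀²). With x = 15.8, y = 28.1, v₀ = 26.9, g = 9.81:
1.692 tan²θ − 15.8 tanθ + (29.79) = 0.
tanθ = [15.8 ± √(15.8² − 4 × 1.692 × (29.79))] / (2 × 1.692) = (15.8 ± 6.927) / 3.384, giving tanθ = 2.622 or 6.715.
θ = 69.12° or 81.53°; the larger is 81.53°.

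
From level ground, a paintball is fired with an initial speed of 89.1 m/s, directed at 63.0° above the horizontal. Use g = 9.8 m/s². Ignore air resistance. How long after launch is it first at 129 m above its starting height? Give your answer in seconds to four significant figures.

1.832 s

Resolve: vₓ = 89.10 cos 63.0° = 40.45 m/s and v_y0 = 89.10 sin 63.0° = 79.39 m/s.
Set y = v_y0 t − ½ g t² = 129: 4.900 t² − 79.39 t + 129 = 0.
Quadratic formula: t = (79.39 ± √3774.2) / 9.80 = (79.39 ± 61.43) / 9.80 → t = 1.832 s or 14.37 s.
The first (ascending) time is 1.832 s.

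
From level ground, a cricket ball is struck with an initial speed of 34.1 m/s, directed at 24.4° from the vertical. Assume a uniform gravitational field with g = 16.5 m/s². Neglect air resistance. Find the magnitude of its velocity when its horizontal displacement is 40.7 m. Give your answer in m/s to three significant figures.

21.8 m/s

vₓ = 34.10 sin 24.4° = 14.09 m/s; v_y0 = 34.10 cos 24.4° = 31.05 m/s.
x = vₓ t ⇒ t = 40.7/14.09 = 2.889 s.
Vertical velocity there: v_y = v_y0 − g t = 31.05 − 16.5 × 2.889 = −16.62 m/s.
Speed: √(vₓ² + v_y²) = √(14.09² + 16.62²) = 21.79 m/s.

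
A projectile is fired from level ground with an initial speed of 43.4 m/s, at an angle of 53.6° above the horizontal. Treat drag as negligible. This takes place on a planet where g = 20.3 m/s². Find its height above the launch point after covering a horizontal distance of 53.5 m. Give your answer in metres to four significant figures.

28.77 m

vₓ = 43.40 cos 53.6° = 25.75 m/s; v_y0 = 43.40 sin 53.6° = 34.93 m/s.
x = vₓ t ⇒ t = 53.5/25.75 = 2.077 s.
Height: y = v_y0 t − ½ g t² = 34.93 × 2.077 − 10.15 × 2.077² = 72.57 − 43.80 = 28.77 m.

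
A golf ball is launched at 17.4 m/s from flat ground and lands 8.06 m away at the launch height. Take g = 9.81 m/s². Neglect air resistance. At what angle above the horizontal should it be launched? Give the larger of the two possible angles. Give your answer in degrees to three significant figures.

From R = (v₀²/g) sin 2θ: sin 2θ = 9.81 × 8.06 / 302.76 = 0.2612.
2θ = 15.14° or 180° − 15.14° = 164.9°, so θ = 7.569° or 82.43°.
The larger angle is 82.43°.

82.4°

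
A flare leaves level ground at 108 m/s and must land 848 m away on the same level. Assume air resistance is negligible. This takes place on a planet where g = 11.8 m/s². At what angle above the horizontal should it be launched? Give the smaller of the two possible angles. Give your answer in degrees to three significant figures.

From R = (v₀²/g) sin 2θ: sin 2θ = 11.8 × 848 / 11664 = 0.8579.
2θ = 59.08° or 180° − 59.08° = 120.9°, so θ = 29.54° or 60.46°.
The smaller angle is 29.54°.

29.5°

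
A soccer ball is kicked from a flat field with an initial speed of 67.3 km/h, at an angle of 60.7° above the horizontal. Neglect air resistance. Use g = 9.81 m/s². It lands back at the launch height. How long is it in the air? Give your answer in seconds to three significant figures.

3.32 s

Convert: 67.3 km/h = 67.3/3.6 = 18.69 m/s.
vₓ = 18.69 cos 60.7° = 9.149 m/s; v_y0 = 18.69 sin 60.7° = 16.30 m/s.
Landing at launch height ⇒ T = 2 v_y0 / g = 2 × 16.30 / 9.81 = 3.324 s.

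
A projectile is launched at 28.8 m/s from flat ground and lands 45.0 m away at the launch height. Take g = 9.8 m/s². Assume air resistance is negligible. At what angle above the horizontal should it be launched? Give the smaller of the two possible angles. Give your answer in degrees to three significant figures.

16.1°

From R = (v₀²/g) sin 2θ: sin 2θ = 9.80 × 45.0 / 829.44 = 0.5317.
2θ = 32.12° or 180° − 32.12° = 147.9°, so θ = 16.06° or 73.94°.
The smaller angle is 16.06°.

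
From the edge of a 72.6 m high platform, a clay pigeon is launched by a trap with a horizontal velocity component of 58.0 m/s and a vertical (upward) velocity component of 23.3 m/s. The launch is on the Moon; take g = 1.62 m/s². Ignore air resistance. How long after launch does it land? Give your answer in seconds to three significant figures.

Vertical motion (up positive, ground at y = 0): 0.8100 t² − (23.30) t − 72.6 = 0, so t = (23.30 + √(23.30² + 2·1.62·72.6)) / 1.62 = (23.30 + 27.89) / 1.62 = 31.60 s.

31.6 s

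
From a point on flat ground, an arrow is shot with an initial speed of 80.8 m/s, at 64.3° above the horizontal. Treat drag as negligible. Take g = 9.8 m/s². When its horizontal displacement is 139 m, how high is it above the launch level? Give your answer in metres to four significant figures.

211.7 m

Components: vₓ = 80.80 cos 64.3° = 35.04 m/s, v_y0 = 80.80 sin 64.3° = 72.81 m/s.
At x = 139 m, t = x/vₓ = 139/35.04 = 3.967 s.
Height: y = v_y0 t − ½ g t² = 72.81 × 3.967 − 4.900 × 3.967² = 288.8 − 77.11 = 211.7 m.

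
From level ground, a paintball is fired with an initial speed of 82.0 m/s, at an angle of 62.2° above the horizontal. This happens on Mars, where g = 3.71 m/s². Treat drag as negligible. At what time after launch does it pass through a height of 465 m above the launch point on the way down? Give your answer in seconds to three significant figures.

31.0 s

Resolve: vₓ = 82.00 cos 62.2° = 38.24 m/s and v_y0 = 82.00 sin 62.2° = 72.54 m/s.
Height y(t) = 72.54 t − 1.855 t² = 465 gives 1.855 t² − 72.54 t + 465 = 0.
Quadratic formula: t = (72.54 ± √1811.1) / 3.71 = (72.54 ± 42.56) / 3.71 → t = 8.080 s or 31.02 s.
The descending-branch root is 31.02 s.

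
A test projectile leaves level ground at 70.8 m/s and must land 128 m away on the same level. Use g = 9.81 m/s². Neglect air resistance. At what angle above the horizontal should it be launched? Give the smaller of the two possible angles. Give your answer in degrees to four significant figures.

Level-ground range R = v₀² sin(2θ)/g ⇒ sin(2θ) = gR/v₀² = 9.81 × 128 / 70.8² = 0.2505.
2θ = 14.51° or 180° − 14.51° = 165.5°, so θ = 7.254° or 82.75°.
The smaller angle is 7.254°.

7.254°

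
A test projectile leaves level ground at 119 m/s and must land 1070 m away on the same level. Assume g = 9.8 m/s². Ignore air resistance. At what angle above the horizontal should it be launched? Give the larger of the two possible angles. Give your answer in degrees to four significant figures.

Level-ground range R = v₀² sin(2θ)/g ⇒ sin(2θ) = gR/v₀² = 9.80 × 1070 / 119² = 0.7405.
2θ = 47.77° or 180° − 47.77° = 132.2°, so θ = 23.89° or 66.11°.
The larger angle is 66.11°.

66.11°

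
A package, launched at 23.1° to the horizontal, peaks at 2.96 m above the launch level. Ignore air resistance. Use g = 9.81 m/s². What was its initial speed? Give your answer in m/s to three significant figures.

At the peak v_y = 0, so v_y0 = √(2gH) = √(2 × 9.81 × 2.96) = 7.621 m/s.
v_y0 = v₀ sin θ ⇒ v₀ = 7.621 / sin 23.1° = 19.42 m/s.

19.4 m/s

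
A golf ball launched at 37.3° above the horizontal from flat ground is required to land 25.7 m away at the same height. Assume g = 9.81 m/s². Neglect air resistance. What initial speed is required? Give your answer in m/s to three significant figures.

Level-ground range: R = v₀² sin(2θ)/g, so v₀ = √(gR / sin 2θ).
v₀ = √(9.81 × 25.7 / sin 74.60°) = √(252.1 / 0.9641) = √261.51 = 16.17 m/s.

16.2 m/s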